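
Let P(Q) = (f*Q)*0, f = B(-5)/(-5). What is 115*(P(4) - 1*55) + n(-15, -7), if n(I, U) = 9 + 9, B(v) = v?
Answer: -6307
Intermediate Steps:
f = 1 (f = -5/(-5) = -5*(-⅕) = 1)
P(Q) = 0 (P(Q) = (1*Q)*0 = Q*0 = 0)
n(I, U) = 18
115*(P(4) - 1*55) + n(-15, -7) = 115*(0 - 1*55) + 18 = 115*(0 - 55) + 18 = 115*(-55) + 18 = -6325 + 18 = -6307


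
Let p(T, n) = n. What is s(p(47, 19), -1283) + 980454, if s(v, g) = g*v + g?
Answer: 954794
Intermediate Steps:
s(v, g) = g + g*v
s(p(47, 19), -1283) + 980454 = -1283*(1 + 19) + 980454 = -1283*20 + 980454 = -25660 + 980454 = 954794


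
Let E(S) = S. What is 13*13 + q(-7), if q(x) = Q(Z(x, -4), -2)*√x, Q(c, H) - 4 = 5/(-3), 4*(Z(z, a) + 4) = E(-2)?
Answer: 169 + 7*I*√7/3 ≈ 169.0 + 6.1734*I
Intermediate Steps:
Z(z, a) = -9/2 (Z(z, a) = -4 + (¼)*(-2) = -4 - ½ = -9/2)
Q(c, H) = 7/3 (Q(c, H) = 4 + 5/(-3) = 4 + 5*(-⅓) = 4 - 5/3 = 7/3)
q(x) = 7*√x/3
13*13 + q(-7) = 13*13 + 7*√(-7)/3 = 169 + 7*(I*√7)/3 = 169 + 7*I*√7/3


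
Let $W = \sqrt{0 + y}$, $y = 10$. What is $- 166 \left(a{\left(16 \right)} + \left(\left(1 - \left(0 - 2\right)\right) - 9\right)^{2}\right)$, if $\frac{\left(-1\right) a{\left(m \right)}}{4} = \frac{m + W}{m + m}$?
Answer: $-5644 + \frac{83 \sqrt{10}}{4} \approx -5578.4$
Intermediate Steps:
$W = \sqrt{10}$ ($W = \sqrt{0 + 10} = \sqrt{10} \approx 3.1623$)
$a{\left(m \right)} = - \frac{2 \left(m + \sqrt{10}\right)}{m}$ ($a{\left(m \right)} = - 4 \frac{m + \sqrt{10}}{m + m} = - 4 \frac{m + \sqrt{10}}{2 m} = - \frac{2 \left(m + \sqrt{10}\right)}{m}$)
$- 166 \left(a{\left(16 \right)} + \left(\left(1 - \left(0 - 2\right)\right) - 9\right)^{2}\right) = - 166 \left(\left(-2 - \frac{2 \sqrt{10}}{16}\right) + \left(\left(1 - \left(0 - 2\right)\right) - 9\right)^{2}\right) = - 166 \left(\left(-2 - 2 \sqrt{10} \cdot \frac{1}{16}\right) + \left(\left(1 - -2\right) - 9\right)^{2}\right) = - 166 \left(\left(-2 - \frac{\sqrt{10}}{8}\right) + \left(\left(1 + 2\right) - 9\right)^{2}\right) = - 166 \left(\left(-2 - \frac{\sqrt{10}}{8}\right) + \left(3 - 9\right)^{2}\right) = - 166 \left(\left(-2 - \frac{\sqrt{10}}{8}\right) + \left(-6\right)^{2}\right) = - 166 \left(\left(-2 - \frac{\sqrt{10}}{8}\right) + 36\right) = - 166 \left(34 - \frac{\sqrt{10}}{8}\right) = -5644 + \frac{83 \sqrt{10}}{4}$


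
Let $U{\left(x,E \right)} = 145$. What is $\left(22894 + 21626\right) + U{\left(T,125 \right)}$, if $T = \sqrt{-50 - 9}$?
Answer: $44665$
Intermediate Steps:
$T = i \sqrt{59}$ ($T = \sqrt{-59} = i \sqrt{59} \approx 7.6811 i$)
$\left(22894 + 21626\right) + U{\left(T,125 \right)} = \left(22894 + 21626\right) + 145 = 44520 + 145 = 44665$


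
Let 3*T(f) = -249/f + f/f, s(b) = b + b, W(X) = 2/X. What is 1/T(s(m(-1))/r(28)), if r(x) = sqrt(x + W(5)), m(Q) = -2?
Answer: -120/4402031 + 1494*sqrt(710)/4402031 ≈ 0.0090160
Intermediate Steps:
s(b) = 2*b
r(x) = sqrt(2/5 + x) (r(x) = sqrt(x + 2/5) = sqrt(2/5 + x))
T(f) = 1/3 - 83/f (T(f) = (-249/f + f/f)/3 = (-249/f + 1)/3 = (1 - 249/f)/3 = 1/3 - 83/f)
1/T(s(m(-1))/r(28)) = 1/((-249 + (2*(-2))/((sqrt(10 + 25*28)/5)))/(3*(((2*(-2))/((sqrt(10 + 25*28)/5)))))) = 1/((-249 - 4*5/sqrt(10 + 700))/(3*((-4*5/sqrt(10 + 700))))) = 1/((-249 - 4*sqrt(710)/142)/(3*((-4*sqrt(710)/142)))) = 1/((-249 - 2*sqrt(710)/71)/(3*((-2*sqrt(710)/71)))) = 1/((-sqrt(710)/20)*(-249 - 2*sqrt(710)/71)/3) = 1/(-sqrt(710)*(-249 - 2*sqrt(710)/71)/60) = -6*sqrt(710)/(71*(-249 - 2*sqrt(710)/71))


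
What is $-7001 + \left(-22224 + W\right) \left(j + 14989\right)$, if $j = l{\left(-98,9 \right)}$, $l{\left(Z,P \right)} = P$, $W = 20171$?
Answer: $-30797895$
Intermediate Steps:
$j = 9$
$-7001 + \left(-22224 + W\right) \left(j + 14989\right) = -7001 + \left(-22224 + 20171\right) \left(9 + 14989\right) = -7001 - 30790894 = -30797895$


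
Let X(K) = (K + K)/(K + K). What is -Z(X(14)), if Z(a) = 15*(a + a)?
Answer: -30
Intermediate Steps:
X(K) = 1 (X(K) = (2*K)/((2*K)) = (2*K)*(1/(2*K)) = 1)
Z(a) = 30*a (Z(a) = 15*(2*a) = 30*a)
-Z(X(14)) = -30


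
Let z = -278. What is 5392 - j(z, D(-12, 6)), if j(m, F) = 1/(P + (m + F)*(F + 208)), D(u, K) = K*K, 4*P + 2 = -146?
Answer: 318586321/59085 ≈ 5392.0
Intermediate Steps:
P = -37 (P = -½ + (¼)*(-146) = -½ - 73/2 = -37)
D(u, K) = K²
j(m, F) = 1/(-37 + (208 + F)*(F + m)) (j(m, F) = 1/(-37 + (m + F)*(F + 208)) = 1/(-37 + (F + m)*(208 + F)) = 1/(-37 + (208 + F)*(F + m)))
5392 - j(z, D(-12, 6)) = 5392 - 1/(-37 + (6²)² + 208*6² + 208*(-278) + 6²*(-278)) = 5392 - 1/(-37 + 36² + 208*36 - 57824 + 36*(-278)) = 5392 - 1/(-37 + 1296 + 7488 - 57824 - 10008) = 5392 - 1/(-59085) = 5392 - 1*(-1/59085) = 5392 + 1/59085 = 318586321/59085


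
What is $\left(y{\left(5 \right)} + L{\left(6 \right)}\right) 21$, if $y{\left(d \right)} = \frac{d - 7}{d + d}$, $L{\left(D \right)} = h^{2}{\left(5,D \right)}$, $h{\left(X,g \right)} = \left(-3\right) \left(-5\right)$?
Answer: $\frac{23604}{5} \approx 4720.8$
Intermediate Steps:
$h{\left(X,g \right)} = 15$
$L{\left(D \right)} = 225$ ($L{\left(D \right)} = 15^{2} = 225$)
$y{\left(d \right)} = \frac{-7 + d}{2 d}$
$\left(y{\left(5 \right)} + L{\left(6 \right)}\right) 21 = \left(\frac{-7 + 5}{2 \cdot 5} + 225\right) 21 = \left(\frac{1}{2} \cdot \frac{1}{5} \left(-2\right) + 225\right) 21 = \left(- \frac{1}{5} + 225\right) 21 = \frac{1124}{5} \cdot 21 = \frac{23604}{5}$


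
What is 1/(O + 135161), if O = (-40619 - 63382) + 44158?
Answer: 1/75318 ≈ 1.3277e-5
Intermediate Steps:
O = -59843 (O = -104001 + 44158 = -59843)
1/(O + 135161) = 1/(-59843 + 135161) = 1/75318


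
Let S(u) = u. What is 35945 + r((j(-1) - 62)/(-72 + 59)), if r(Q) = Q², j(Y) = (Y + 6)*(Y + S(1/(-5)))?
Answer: 6079329/169 ≈ 35972.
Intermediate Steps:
j(Y) = (6 + Y)*(-⅕ + Y) (j(Y) = (Y + 6)*(Y + 1/(-5)) = (6 + Y)*(Y - ⅕) = (6 + Y)*(-⅕ + Y))
35945 + r((j(-1) - 62)/(-72 + 59)) = 35945 + (((-6/5 + (-1)² + (29/5)*(-1)) - 62)/(-72 + 59))² = 35945 + (((-6/5 + 1 - 29/5) - 62)/(-13))² = 35945 + ((-6 - 62)*(-1/13))² = 35945 + (-68*(-1/13))² = 35945 + (68/13)² = 35945 + 4624/169 = 6079329/169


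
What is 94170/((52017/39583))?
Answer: 1242510370/17339 ≈ 71660.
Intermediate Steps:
94170/((52017/39583)) = 94170/((52017*(1/39583))) = 94170/(52017/39583) = 94170*(39583/52017) = 1242510370/17339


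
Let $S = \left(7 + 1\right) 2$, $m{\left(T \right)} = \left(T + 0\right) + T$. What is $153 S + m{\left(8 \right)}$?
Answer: $2464$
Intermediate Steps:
$m{\left(T \right)} = 2 T$ ($m{\left(T \right)} = T + T = 2 T$)
$S = 16$ ($S = 8 \cdot 2 = 16$)
$153 S + m{\left(8 \right)} = 153 \cdot 16 + 2 \cdot 8 = 2448 + 16 = 2464$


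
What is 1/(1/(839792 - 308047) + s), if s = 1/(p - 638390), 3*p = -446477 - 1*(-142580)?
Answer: 393325927305/207944 ≈ 1.8915e+6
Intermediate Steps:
p = -101299 (p = (-446477 - 1*(-142580))/3 = (-446477 + 142580)/3 = (⅓)*(-303897) = -101299)
s = -1/739689 (s = 1/(-101299 - 638390) = 1/(-739689) = -1/739689 ≈ -1.3519e-6)
1/(1/(839792 - 308047) + s) = 1/(1/(839792 - 308047) - 1/739689) = 1/(1/531745 - 1/739689) = 1/(207944/393325927305) = 393325927305/207944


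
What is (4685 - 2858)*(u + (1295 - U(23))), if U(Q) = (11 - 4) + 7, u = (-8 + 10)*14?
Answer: 2391543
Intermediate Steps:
u = 28 (u = 2*14 = 28)
U(Q) = 14 (U(Q) = 7 + 7 = 14)
(4685 - 2858)*(u + (1295 - U(23))) = (4685 - 2858)*(28 + (1295 - 1*14)) = 1827*(28 + (1295 - 14)) = 1827*(28 + 1281) = 1827*1309 = 2391543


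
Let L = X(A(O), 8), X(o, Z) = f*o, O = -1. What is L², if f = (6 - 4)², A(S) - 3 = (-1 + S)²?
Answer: 784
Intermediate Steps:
A(S) = 3 + (-1 + S)²
f = 4 (f = 2² = 4)
X(o, Z) = 4*o
L = 28 (L = 4*(3 + (-1 - 1)²) = 4*(3 + (-2)²) = 4*(3 + 4) = 4*7 = 28)
L² = 28² = 784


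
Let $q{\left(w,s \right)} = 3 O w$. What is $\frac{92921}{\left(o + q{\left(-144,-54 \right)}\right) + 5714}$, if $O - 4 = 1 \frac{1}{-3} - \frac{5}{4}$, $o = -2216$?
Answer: $\frac{92921}{2454} \approx 37.865$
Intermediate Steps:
$O = \frac{29}{12}$ ($O = 4 + \left(1 \frac{1}{-3} - \frac{5}{4}\right) = 4 + \left(1 \left(- \frac{1}{3}\right) - \frac{5}{4}\right) = 4 - \frac{19}{12} = \frac{29}{12} \approx 2.4167$)
$q{\left(w,s \right)} = \frac{29 w}{4}$ ($q{\left(w,s \right)} = 3 \cdot \frac{29}{12} w = \frac{29 w}{4}$)
$\frac{92921}{\left(o + q{\left(-144,-54 \right)}\right) + 5714} = \frac{92921}{\left(-2216 + \frac{29}{4} \left(-144\right)\right) + 5714} = \frac{92921}{\left(-2216 - 1044\right) + 5714} = \frac{92921}{-3260 + 5714} = \frac{92921}{2454}$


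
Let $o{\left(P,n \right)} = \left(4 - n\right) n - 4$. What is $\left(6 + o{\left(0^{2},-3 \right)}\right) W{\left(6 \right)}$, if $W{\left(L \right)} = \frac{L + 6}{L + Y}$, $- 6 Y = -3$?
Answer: $- \frac{456}{13} \approx -35.077$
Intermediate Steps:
$Y = \frac{1}{2}$ ($Y = \left(- \frac{1}{6}\right) \left(-3\right) = \frac{1}{2} \approx 0.5$)
$W{\left(L \right)} = \frac{6 + L}{\frac{1}{2} + L}$ ($W{\left(L \right)} = \frac{L + 6}{L + \frac{1}{2}} = \frac{6 + L}{\frac{1}{2} + L}$)
$o{\left(P,n \right)} = -4 + n \left(4 - n\right)$ ($o{\left(P,n \right)} = n \left(4 - n\right) - 4 = -4 + n \left(4 - n\right)$)
$\left(6 + o{\left(0^{2},-3 \right)}\right) W{\left(6 \right)} = \left(6 - 25\right) \frac{2 \left(6 + 6\right)}{1 + 2 \cdot 6} = \left(6 - 25\right) 2 \frac{1}{1 + 12} \cdot 12 = \left(6 - 25\right) 2 \cdot \frac{1}{13} \cdot 12 = \left(-19\right) \frac{24}{13} = - \frac{456}{13}$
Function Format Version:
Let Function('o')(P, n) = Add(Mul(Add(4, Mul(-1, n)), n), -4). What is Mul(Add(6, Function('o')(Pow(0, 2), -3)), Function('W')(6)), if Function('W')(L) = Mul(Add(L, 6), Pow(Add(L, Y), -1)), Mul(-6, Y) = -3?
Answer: Rational(-456, 13) ≈ -35.077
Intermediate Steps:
Y = Rational(1, 2) (Y = Mul(Rational(-1, 6), -3) = Rational(1, 2) ≈ 0.50000)
Function('W')(L) = Mul(Pow(Add(Rational(1, 2), L), -1), Add(6, L)) (Function('W')(L) = Mul(Add(L, 6), Pow(Add(L, Rational(1, 2)), -1)) = Mul(Add(6, L), Pow(Add(Rational(1, 2), L), -1)) = Mul(Pow(Add(Rational(1, 2), L), -1), Add(6, L)))
Function('o')(P, n) = Add(-4, Mul(n, Add(4, Mul(-1, n)))) (Function('o')(P, n) = Add(Mul(n, Add(4, Mul(-1, n))), -4) = Add(-4, Mul(n, Add(4, Mul(-1, n)))))
Mul(Add(6, Function('o')(Pow(0, 2), -3)), Function('W')(6)) = Mul(Add(6, Add(-4, Mul(-1, Pow(-3, 2)), Mul(4, -3))), Mul(2, Pow(Add(1, Mul(2, 6)), -1), Add(6, 6))) = Mul(Add(6, Add(-4, Mul(-1, 9), -12)), Mul(2, Pow(Add(1, 12), -1), 12)) = Mul(Add(6, Add(-4, -9, -12)), Mul(2, Pow(13, -1), 12)) = Mul(Add(6, -25), Mul(2, Rational(1, 13), 12)) = Mul(-19, Rational(24, 13)) = Rational(-456, 13)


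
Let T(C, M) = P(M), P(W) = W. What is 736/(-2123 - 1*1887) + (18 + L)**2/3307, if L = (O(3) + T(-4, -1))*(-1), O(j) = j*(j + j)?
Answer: -1214971/6630535 ≈ -0.18324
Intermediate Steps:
T(C, M) = M
O(j) = 2*j**2 (O(j) = j*(2*j) = 2*j**2)
L = -17 (L = (2*3**2 - 1)*(-1) = (2*9 - 1)*(-1) = (18 - 1)*(-1) = 17*(-1) = -17)
736/(-2123 - 1*1887) + (18 + L)**2/3307 = 736/(-2123 - 1*1887) + (18 - 17)**2/3307 = 736/(-2123 - 1887) + 1**2*(1/3307) = 736/(-4010) + 1*(1/3307) = 736*(-1/4010) + 1/3307 = -368/2005 + 1/3307 = -1214971/6630535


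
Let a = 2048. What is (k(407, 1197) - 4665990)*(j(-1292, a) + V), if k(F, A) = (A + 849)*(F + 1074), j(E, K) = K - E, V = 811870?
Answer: -1333572691440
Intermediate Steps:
k(F, A) = (849 + A)*(1074 + F)
(k(407, 1197) - 4665990)*(j(-1292, a) + V) = ((911826 + 849*407 + 1074*1197 + 1197*407) - 4665990)*((2048 - 1*(-1292)) + 811870) = ((911826 + 345543 + 1285578 + 487179) - 4665990)*((2048 + 1292) + 811870) = (3030126 - 4665990)*(3340 + 811870) = -1635864*815210 = -1333572691440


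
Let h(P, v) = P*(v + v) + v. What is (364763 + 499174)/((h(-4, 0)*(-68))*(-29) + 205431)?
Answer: 287979/68477 ≈ 4.2055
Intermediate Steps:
h(P, v) = v + 2*P*v (h(P, v) = P*(2*v) + v = 2*P*v + v = v + 2*P*v)
(364763 + 499174)/((h(-4, 0)*(-68))*(-29) + 205431) = (364763 + 499174)/(((0*(1 + 2*(-4)))*(-68))*(-29) + 205431) = 863937/(((0*(1 - 8))*(-68))*(-29) + 205431) = 863937/(((0*(-7))*(-68))*(-29) + 205431) = 863937/((0*(-68))*(-29) + 205431) = 863937/(0*(-29) + 205431) = 863937/(0 + 205431) = 863937/205431 = 863937*(1/205431) = 287979/68477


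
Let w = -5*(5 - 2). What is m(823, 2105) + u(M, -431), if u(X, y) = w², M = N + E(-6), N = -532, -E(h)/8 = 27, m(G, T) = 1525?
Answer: 1750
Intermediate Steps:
E(h) = -216 (E(h) = -8*27 = -216)
M = -748 (M = -532 - 216 = -748)
w = -15 (w = -5*3 = -15)
u(X, y) = 225 (u(X, y) = (-15)² = 225)
m(823, 2105) + u(M, -431) = 1525 + 225 = 1750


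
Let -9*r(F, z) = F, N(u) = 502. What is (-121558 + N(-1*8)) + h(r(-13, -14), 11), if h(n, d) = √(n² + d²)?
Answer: -121056 + √9970/9 ≈ -1.2104e+5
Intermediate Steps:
r(F, z) = -F/9
h(n, d) = √(d² + n²)
(-121558 + N(-1*8)) + h(r(-13, -14), 11) = (-121558 + 502) + √(11² + (-⅑*(-13))²) = -121056 + √(121 + (13/9)²) = -121056 + √(121 + 169/81) = -121056 + √(9970/81) = -121056 + √9970/9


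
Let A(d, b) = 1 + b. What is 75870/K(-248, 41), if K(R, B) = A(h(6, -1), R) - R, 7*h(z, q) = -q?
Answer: 75870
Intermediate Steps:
h(z, q) = -q/7 (h(z, q) = (-q)/7 = -q/7)
K(R, B) = 1 (K(R, B) = (1 + R) - R = 1)
75870/K(-248, 41) = 75870/1 = 75870*1 = 75870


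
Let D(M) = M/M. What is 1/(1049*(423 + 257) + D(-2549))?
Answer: 1/713321 ≈ 1.4019e-6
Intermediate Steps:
D(M) = 1
1/(1049*(423 + 257) + D(-2549)) = 1/(1049*(423 + 257) + 1) = 1/(1049*680 + 1) = 1/(713320 + 1) = 1/713321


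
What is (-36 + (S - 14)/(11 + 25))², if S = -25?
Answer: 198025/144 ≈ 1375.2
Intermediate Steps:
(-36 + (S - 14)/(11 + 25))² = (-36 + (-25 - 14)/(11 + 25))² = (-36 - 39/36)² = (-36 - 39*1/36)² = (-36 - 13/12)² = (-445/12)² = 198025/144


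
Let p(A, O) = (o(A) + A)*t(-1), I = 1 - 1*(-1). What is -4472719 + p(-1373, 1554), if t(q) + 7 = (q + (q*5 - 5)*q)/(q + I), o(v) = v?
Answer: -4478211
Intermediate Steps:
I = 2 (I = 1 + 1 = 2)
t(q) = -7 + (q + q*(-5 + 5*q))/(2 + q) (t(q) = -7 + (q + (q*5 - 5)*q)/(q + 2) = -7 + (q + (5*q - 5)*q)/(2 + q) = -7 + (q + (-5 + 5*q)*q)/(2 + q) = -7 + (q + q*(-5 + 5*q))/(2 + q))
p(A, O) = 4*A (p(A, O) = (A + A)*((-14 - 11*(-1) + 5*(-1)²)/(2 - 1)) = (2*A)*((-14 + 11 + 5*1)/1) = (2*A)*(1*(-14 + 11 + 5)) = (2*A)*(1*2) = (2*A)*2 = 4*A)
-4472719 + p(-1373, 1554) = -4472719 + 4*(-1373) = -4472719 - 5492 = -4478211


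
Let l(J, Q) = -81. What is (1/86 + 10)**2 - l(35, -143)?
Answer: 1340397/7396 ≈ 181.23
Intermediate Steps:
(1/86 + 10)**2 - l(35, -143) = (1/86 + 10)**2 - 1*(-81) = (1/86 + 10)**2 + 81 = (861/86)**2 + 81 = 741321/7396 + 81 = 1340397/7396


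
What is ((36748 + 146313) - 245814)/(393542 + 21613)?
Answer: -62753/415155 ≈ -0.15116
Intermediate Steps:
((36748 + 146313) - 245814)/(393542 + 21613) = (183061 - 245814)/415155 = -62753*1/415155 = -62753/415155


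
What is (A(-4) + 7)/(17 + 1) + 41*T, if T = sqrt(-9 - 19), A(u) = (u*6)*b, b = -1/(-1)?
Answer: -17/18 + 82*I*sqrt(7) ≈ -0.94444 + 216.95*I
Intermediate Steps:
b = 1 (b = -1*(-1) = 1)
A(u) = 6*u (A(u) = (u*6)*1 = (6*u)*1 = 6*u)
T = 2*I*sqrt(7) (T = sqrt(-28) = 2*I*sqrt(7) ≈ 5.2915*I)
(A(-4) + 7)/(17 + 1) + 41*T = (6*(-4) + 7)/(17 + 1) + 41*(2*I*sqrt(7)) = (-24 + 7)/18 + 82*I*sqrt(7) = -17*1/18 + 82*I*sqrt(7) = -17/18 + 82*I*sqrt(7)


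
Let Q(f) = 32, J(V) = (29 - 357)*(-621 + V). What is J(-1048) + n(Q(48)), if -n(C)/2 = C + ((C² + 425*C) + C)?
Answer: 518056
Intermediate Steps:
J(V) = 203688 - 328*V (J(V) = -328*(-621 + V) = 203688 - 328*V)
n(C) = -854*C - 2*C² (n(C) = -2*(C + ((C² + 425*C) + C)) = -2*(C + (C² + 426*C)) = -2*(C² + 427*C) = -854*C - 2*C²)
J(-1048) + n(Q(48)) = (203688 - 328*(-1048)) - 2*32*(427 + 32) = (203688 + 343744) - 2*32*459 = 547432 - 29376 = 518056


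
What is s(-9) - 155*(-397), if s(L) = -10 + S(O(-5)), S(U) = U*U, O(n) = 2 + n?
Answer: 61534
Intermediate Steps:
S(U) = U²
s(L) = -1 (s(L) = -10 + (2 - 5)² = -10 + (-3)² = -10 + 9 = -1)
s(-9) - 155*(-397) = -1 - 155*(-397) = -1 + 61535 = 61534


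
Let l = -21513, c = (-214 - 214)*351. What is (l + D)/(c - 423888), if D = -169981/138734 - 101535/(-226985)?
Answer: 135496083809293/3615844226910168 ≈ 0.037473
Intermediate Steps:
D = -4899356119/6298107398 (D = -169981*1/138734 - 101535*(-1/226985) = -169981/138734 + 20307/45397 = -4899356119/6298107398 ≈ -0.77791)
c = -150228 (c = -428*351 = -150228)
(l + D)/(c - 423888) = (-21513 - 4899356119/6298107398)/(-150228 - 423888) = -135496083809293/6298107398/(-574116) = -135496083809293/6298107398*(-1/574116) = 135496083809293/3615844226910168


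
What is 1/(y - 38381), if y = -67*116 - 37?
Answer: -1/46190 ≈ -2.1650e-5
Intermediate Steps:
y = -7809 (y = -7772 - 37 = -7809)
1/(y - 38381) = 1/(-7809 - 38381) = 1/(-46190) = -1/46190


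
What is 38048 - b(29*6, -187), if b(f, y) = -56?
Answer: 38104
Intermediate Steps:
38048 - b(29*6, -187) = 38048 - 1*(-56) = 38048 + 56 = 38104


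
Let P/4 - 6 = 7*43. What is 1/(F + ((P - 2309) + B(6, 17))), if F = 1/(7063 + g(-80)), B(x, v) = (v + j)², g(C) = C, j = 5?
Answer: -6983/4168850 ≈ -0.0016750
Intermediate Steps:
B(x, v) = (5 + v)² (B(x, v) = (v + 5)² = (5 + v)²)
P = 1228 (P = 24 + 4*(7*43) = 24 + 4*301 = 24 + 1204 = 1228)
F = 1/6983 (F = 1/(7063 - 80) = 1/6983 ≈ 0.00014320)
1/(F + ((P - 2309) + B(6, 17))) = 1/(1/6983 + ((1228 - 2309) + (5 + 17)²)) = 1/(1/6983 + (-1081 + 22²)) = 1/(1/6983 + (-1081 + 484)) = 1/(1/6983 - 597) = 1/(-4168850/6983) = -6983/4168850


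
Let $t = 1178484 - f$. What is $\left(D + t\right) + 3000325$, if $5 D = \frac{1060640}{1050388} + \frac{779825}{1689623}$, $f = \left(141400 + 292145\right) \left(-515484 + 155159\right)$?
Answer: $\frac{69313809347689367197595}{443689930931} \approx 1.5622 \cdot 10^{11}$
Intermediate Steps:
$f = -156217102125$ ($f = 433545 \left(-360325\right) = -156217102125$)
$D = \frac{130560028041}{443689930931}$ ($D = \frac{\frac{1060640}{1050388} + \frac{779825}{1689623}}{5} = \frac{1060640 \cdot \frac{1}{1050388} + 779825 \cdot \frac{1}{1689623}}{5} = \frac{\frac{265160}{262597} + \frac{779825}{1689623}}{5} = \frac{1}{5} \cdot \frac{652800140205}{443689930931} = \frac{130560028041}{443689930931} \approx 0.29426$)
$t = 156218280609$ ($t = 1178484 - -156217102125 = 1178484 + 156217102125 = 156218280609$)
$\left(D + t\right) + 3000325 = \left(\frac{130560028041}{443689930931} + 156218280609\right) + 3000325 = \frac{69312478133697346645020}{443689930931} + 3000325 = \frac{69313809347689367197595}{443689930931}$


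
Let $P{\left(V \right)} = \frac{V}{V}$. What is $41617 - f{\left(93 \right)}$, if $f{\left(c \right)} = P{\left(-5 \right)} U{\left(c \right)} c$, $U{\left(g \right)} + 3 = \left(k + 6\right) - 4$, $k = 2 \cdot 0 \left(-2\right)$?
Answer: $41710$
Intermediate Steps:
$k = 0$ ($k = 0 \left(-2\right) = 0$)
$U{\left(g \right)} = -1$ ($U{\left(g \right)} = -3 + \left(\left(0 + 6\right) - 4\right) = -3 + \left(6 - 4\right) = -3 + 2 = -1$)
$P{\left(V \right)} = 1$
$f{\left(c \right)} = - c$ ($f{\left(c \right)} = 1 \left(-1\right) c = - c$)
$41617 - f{\left(93 \right)} = 41617 - \left(-1\right) 93 = 41617 - -93 = 41617 + 93 = 41710$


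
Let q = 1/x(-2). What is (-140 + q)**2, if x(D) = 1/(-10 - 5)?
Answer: 24025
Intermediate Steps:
x(D) = -1/15 (x(D) = 1/(-15) = -1/15)
q = -15 (q = 1/(-1/15) = -15)
(-140 + q)**2 = (-140 - 15)**2 = (-155)**2 = 24025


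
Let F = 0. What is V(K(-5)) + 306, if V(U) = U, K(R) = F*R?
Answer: 306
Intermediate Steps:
K(R) = 0 (K(R) = 0*R = 0)
V(K(-5)) + 306 = 0 + 306 = 306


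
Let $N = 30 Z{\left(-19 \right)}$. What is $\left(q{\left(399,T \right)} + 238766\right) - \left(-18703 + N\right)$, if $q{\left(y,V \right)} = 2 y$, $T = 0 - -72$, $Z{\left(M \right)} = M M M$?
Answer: $464037$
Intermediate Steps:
$Z{\left(M \right)} = M^{3}$ ($Z{\left(M \right)} = M^{2} M = M^{3}$)
$T = 72$ ($T = 0 + 72 = 72$)
$N = -205770$ ($N = 30 \left(-19\right)^{3} = 30 \left(-6859\right) = -205770$)
$\left(q{\left(399,T \right)} + 238766\right) - \left(-18703 + N\right) = \left(2 \cdot 399 + 238766\right) + \left(18703 - -205770\right) = \left(798 + 238766\right) + \left(18703 + 205770\right) = 239564 + 224473 = 464037$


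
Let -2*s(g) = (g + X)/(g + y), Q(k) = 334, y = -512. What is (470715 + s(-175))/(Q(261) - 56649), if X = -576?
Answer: -646761659/77376810 ≈ -8.3586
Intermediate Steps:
s(g) = -(-576 + g)/(2*(-512 + g)) (s(g) = -(g - 576)/(2*(g - 512)) = -(-576 + g)/(2*(-512 + g)))
(470715 + s(-175))/(Q(261) - 56649) = (470715 + (576 - 1*(-175))/(2*(-512 - 175)))/(334 - 56649) = (470715 + (½)*(576 + 175)/(-687))/(-56315) = (470715 + (½)*(-1/687)*751)*(-1/56315) = (470715 - 751/1374)*(-1/56315) = (646761659/1374)*(-1/56315) = -646761659/77376810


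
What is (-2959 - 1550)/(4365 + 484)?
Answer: -4509/4849 ≈ -0.92988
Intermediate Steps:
(-2959 - 1550)/(4365 + 484) = -4509/4849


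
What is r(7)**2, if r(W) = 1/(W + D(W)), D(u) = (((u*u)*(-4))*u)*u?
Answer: 1/92102409 ≈ 1.0857e-8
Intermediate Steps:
D(u) = -4*u**4 (D(u) = ((u**2*(-4))*u)*u = ((-4*u**2)*u)*u = (-4*u**3)*u = -4*u**4)
r(W) = 1/(W - 4*W**4)
r(7)**2 = (-1/(-1*7 + 4*7**4))**2 = (-1/(-7 + 4*2401))**2 = (-1/(-7 + 9604))**2 = (-1/9597)**2 = 1/92102409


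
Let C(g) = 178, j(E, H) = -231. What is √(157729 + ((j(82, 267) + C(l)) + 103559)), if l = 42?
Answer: √261235 ≈ 511.11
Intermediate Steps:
√(157729 + ((j(82, 267) + C(l)) + 103559)) = √(157729 + ((-231 + 178) + 103559)) = √(157729 + (-53 + 103559)) = √(157729 + 103506) = √261235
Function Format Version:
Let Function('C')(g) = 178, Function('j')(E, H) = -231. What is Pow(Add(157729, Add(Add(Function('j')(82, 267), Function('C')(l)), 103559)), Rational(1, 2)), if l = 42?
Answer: Pow(261235, Rational(1, 2)) ≈ 511.11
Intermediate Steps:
Pow(Add(157729, Add(Add(Function('j')(82, 267), Function('C')(l)), 103559)), Rational(1, 2)) = Pow(Add(157729, Add(Add(-231, 178), 103559)), Rational(1, 2)) = Pow(Add(157729, Add(-53, 103559)), Rational(1, 2)) = Pow(Add(157729, 103506), Rational(1, 2)) = Pow(261235, Rational(1, 2))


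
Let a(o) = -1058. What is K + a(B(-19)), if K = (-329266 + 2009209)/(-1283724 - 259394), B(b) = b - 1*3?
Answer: -1634298787/1543118 ≈ -1059.1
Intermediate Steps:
B(b) = -3 + b (B(b) = b - 3 = -3 + b)
K = -1679943/1543118 (K = 1679943/(-1543118) = 1679943*(-1/1543118) = -1679943/1543118 ≈ -1.0887)
K + a(B(-19)) = -1679943/1543118 - 1058 = -1634298787/1543118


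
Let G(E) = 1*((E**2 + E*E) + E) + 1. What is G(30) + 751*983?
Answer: 740064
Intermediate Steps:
G(E) = 1 + E + 2*E**2 (G(E) = 1*((E**2 + E**2) + E) + 1 = 1*(2*E**2 + E) + 1 = 1*(E + 2*E**2) + 1 = (E + 2*E**2) + 1 = 1 + E + 2*E**2)
G(30) + 751*983 = (1 + 30 + 2*30**2) + 751*983 = (1 + 30 + 2*900) + 738233 = (1 + 30 + 1800) + 738233 = 1831 + 738233 = 740064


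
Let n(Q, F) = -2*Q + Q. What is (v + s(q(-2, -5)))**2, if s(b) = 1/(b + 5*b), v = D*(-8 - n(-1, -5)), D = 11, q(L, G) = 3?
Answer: 3171961/324 ≈ 9790.0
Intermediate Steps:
n(Q, F) = -Q
v = -99 (v = 11*(-8 - (-1)*(-1)) = 11*(-8 - 1*1) = 11*(-8 - 1) = 11*(-9) = -99)
s(b) = 1/(6*b)
(v + s(q(-2, -5)))**2 = (-99 + (1/6)/3)**2 = (-99 + (1/6)*(1/3))**2 = (-99 + 1/18)**2 = (-1781/18)**2 = 3171961/324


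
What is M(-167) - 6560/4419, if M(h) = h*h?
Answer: 123234931/4419 ≈ 27888.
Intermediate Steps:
M(h) = h²
M(-167) - 6560/4419 = (-167)² - 6560/4419 = 27889 - 6560/4419 = 123234931/4419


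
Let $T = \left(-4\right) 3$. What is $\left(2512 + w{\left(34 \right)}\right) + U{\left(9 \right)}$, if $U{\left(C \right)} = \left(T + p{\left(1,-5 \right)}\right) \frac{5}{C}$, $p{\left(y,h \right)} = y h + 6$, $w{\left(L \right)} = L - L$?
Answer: $\frac{22553}{9} \approx 2505.9$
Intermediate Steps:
$T = -12$
$w{\left(L \right)} = 0$
$p{\left(y,h \right)} = 6 + h y$ ($p{\left(y,h \right)} = h y + 6 = 6 + h y$)
$U{\left(C \right)} = - \frac{55}{C}$ ($U{\left(C \right)} = \left(-12 + \left(6 - 5\right)\right) \frac{5}{C} = \left(-12 + 1\right) \frac{5}{C} = - 11 \frac{5}{C} = - \frac{55}{C}$)
$\left(2512 + w{\left(34 \right)}\right) + U{\left(9 \right)} = \left(2512 + 0\right) - \frac{55}{9} = 2512 - \frac{55}{9} = \frac{22553}{9}$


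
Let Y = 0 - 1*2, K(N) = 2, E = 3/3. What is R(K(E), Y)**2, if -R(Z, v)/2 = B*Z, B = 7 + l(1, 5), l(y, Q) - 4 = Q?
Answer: 4096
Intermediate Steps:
l(y, Q) = 4 + Q
E = 1 (E = 3*(1/3) = 1)
Y = -2 (Y = 0 - 2 = -2)
B = 16 (B = 7 + (4 + 5) = 7 + 9 = 16)
R(Z, v) = -32*Z
R(K(E), Y)**2 = (-32*2)**2 = (-64)**2 = 4096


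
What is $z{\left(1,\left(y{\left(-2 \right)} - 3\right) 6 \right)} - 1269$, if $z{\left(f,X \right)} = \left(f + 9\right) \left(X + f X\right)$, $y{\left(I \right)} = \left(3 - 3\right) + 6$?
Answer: $-909$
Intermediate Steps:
$y{\left(I \right)} = 6$ ($y{\left(I \right)} = 0 + 6 = 6$)
$z{\left(f,X \right)} = \left(9 + f\right) \left(X + X f\right)$
$z{\left(1,\left(y{\left(-2 \right)} - 3\right) 6 \right)} - 1269 = \left(6 - 3\right) 6 \left(9 + 1^{2} + 10 \cdot 1\right) - 1269 = 3 \cdot 6 \left(9 + 1 + 10\right) - 1269 = 18 \cdot 20 - 1269 = 360 - 1269 = -909$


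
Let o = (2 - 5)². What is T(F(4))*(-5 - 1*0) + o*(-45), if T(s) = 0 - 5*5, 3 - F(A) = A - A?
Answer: -280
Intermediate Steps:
F(A) = 3 (F(A) = 3 - (A - A) = 3 - 1*0 = 3 + 0 = 3)
T(s) = -25 (T(s) = 0 - 25 = -25)
o = 9 (o = (-3)² = 9)
T(F(4))*(-5 - 1*0) + o*(-45) = -25*(-5 - 1*0) + 9*(-45) = -25*(-5 + 0) - 405 = -25*(-5) - 405 = 125 - 405 = -280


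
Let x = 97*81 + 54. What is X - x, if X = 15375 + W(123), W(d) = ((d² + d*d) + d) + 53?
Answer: 37898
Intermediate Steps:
W(d) = 53 + d + 2*d² (W(d) = ((d² + d²) + d) + 53 = (2*d² + d) + 53 = (d + 2*d²) + 53 = 53 + d + 2*d²)
X = 45809 (X = 15375 + (53 + 123 + 2*123²) = 15375 + (53 + 123 + 2*15129) = 15375 + (53 + 123 + 30258) = 15375 + 30434 = 45809)
x = 7911 (x = 7857 + 54 = 7911)
X - x = 45809 - 1*7911 = 45809 - 7911 = 37898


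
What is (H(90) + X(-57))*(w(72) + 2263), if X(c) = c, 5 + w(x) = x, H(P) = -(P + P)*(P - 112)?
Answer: 9093990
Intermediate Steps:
H(P) = -2*P*(-112 + P)
w(x) = -5 + x
(H(90) + X(-57))*(w(72) + 2263) = (2*90*(112 - 1*90) - 57)*((-5 + 72) + 2263) = (2*90*(112 - 90) - 57)*(67 + 2263) = (2*90*22 - 57)*2330 = (3960 - 57)*2330 = 3903*2330 = 9093990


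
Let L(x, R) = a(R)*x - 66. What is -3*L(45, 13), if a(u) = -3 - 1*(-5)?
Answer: -72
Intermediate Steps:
a(u) = 2 (a(u) = -3 + 5 = 2)
L(x, R) = -66 + 2*x (L(x, R) = 2*x - 66 = -66 + 2*x)
-3*L(45, 13) = -3*(-66 + 2*45) = -3*(-66 + 90) = -3*24 = -72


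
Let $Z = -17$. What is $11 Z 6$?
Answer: $-1122$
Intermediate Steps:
$11 Z 6 = 11 \left(-17\right) 6 = \left(-187\right) 6 = -1122$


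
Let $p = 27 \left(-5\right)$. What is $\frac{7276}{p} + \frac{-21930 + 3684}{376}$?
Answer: $- \frac{2599493}{25380} \approx -102.42$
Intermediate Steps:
$p = -135$
$\frac{7276}{p} + \frac{-21930 + 3684}{376} = \frac{7276}{-135} + \frac{-21930 + 3684}{376} = 7276 \left(- \frac{1}{135}\right) - \frac{9123}{188} = - \frac{7276}{135} - \frac{9123}{188} = - \frac{2599493}{25380}$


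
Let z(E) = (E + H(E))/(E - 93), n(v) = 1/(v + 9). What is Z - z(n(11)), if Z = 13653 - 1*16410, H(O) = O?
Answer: -5125261/1859 ≈ -2757.0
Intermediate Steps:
n(v) = 1/(9 + v)
z(E) = 2*E/(-93 + E) (z(E) = (E + E)/(E - 93) = (2*E)/(-93 + E) = 2*E/(-93 + E))
Z = -2757 (Z = 13653 - 16410 = -2757)
Z - z(n(11)) = -2757 - 2/((9 + 11)*(-93 + 1/(9 + 11))) = -2757 - 2/(20*(-93 + 1/20)) = -2757 - 2/(20*(-1859/20)) = -2757 - 2*(-20)/(20*1859) = -2757 - 1*(-2/1859) = -2757 + 2/1859 = -5125261/1859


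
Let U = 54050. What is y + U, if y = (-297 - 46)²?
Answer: 171699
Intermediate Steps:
y = 117649 (y = (-343)² = 117649)
y + U = 117649 + 54050 = 171699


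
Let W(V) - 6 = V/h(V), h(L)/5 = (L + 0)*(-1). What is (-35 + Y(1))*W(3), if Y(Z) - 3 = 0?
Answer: -928/5 ≈ -185.60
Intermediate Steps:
h(L) = -5*L (h(L) = 5*((L + 0)*(-1)) = 5*(L*(-1)) = 5*(-L) = -5*L)
Y(Z) = 3 (Y(Z) = 3 + 0 = 3)
W(V) = 29/5 (W(V) = 6 + V/((-5*V)) = 6 + V*(-1/(5*V)) = 6 - ⅕ = 29/5)
(-35 + Y(1))*W(3) = (-35 + 3)*(29/5) = -32*29/5 = -928/5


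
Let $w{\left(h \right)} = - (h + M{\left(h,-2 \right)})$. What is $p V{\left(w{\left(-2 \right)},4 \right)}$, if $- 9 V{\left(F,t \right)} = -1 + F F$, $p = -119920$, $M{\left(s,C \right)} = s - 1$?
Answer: $\frac{959360}{3} \approx 3.1979 \cdot 10^{5}$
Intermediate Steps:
$M{\left(s,C \right)} = -1 + s$
$w{\left(h \right)} = 1 - 2 h$ ($w{\left(h \right)} = - (h + \left(-1 + h\right)) = - (-1 + 2 h) = 1 - 2 h$)
$V{\left(F,t \right)} = \frac{1}{9} - \frac{F^{2}}{9}$ ($V{\left(F,t \right)} = - \frac{-1 + F F}{9} = - \frac{-1 + F^{2}}{9} = \frac{1}{9} - \frac{F^{2}}{9}$)
$p V{\left(w{\left(-2 \right)},4 \right)} = - 119920 \left(\frac{1}{9} - \frac{\left(1 - -4\right)^{2}}{9}\right) = - 119920 \left(\frac{1}{9} - \frac{\left(1 + 4\right)^{2}}{9}\right) = - 119920 \left(\frac{1}{9} - \frac{5^{2}}{9}\right) = - 119920 \left(\frac{1}{9} - \frac{25}{9}\right) = \left(-119920\right) \left(- \frac{8}{3}\right) = \frac{959360}{3}$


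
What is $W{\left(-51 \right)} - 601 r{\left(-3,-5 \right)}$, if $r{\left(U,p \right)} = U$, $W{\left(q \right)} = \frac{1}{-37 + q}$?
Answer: $\frac{158663}{88} \approx 1803.0$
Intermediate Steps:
$W{\left(-51 \right)} - 601 r{\left(-3,-5 \right)} = \frac{1}{-37 - 51} - -1803 = \frac{1}{-88} + 1803 = - \frac{1}{88} + 1803 = \frac{158663}{88}$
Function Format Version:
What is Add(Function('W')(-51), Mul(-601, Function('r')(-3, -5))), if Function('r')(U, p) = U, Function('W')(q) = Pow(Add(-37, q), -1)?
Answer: Rational(158663, 88) ≈ 1803.0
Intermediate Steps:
Add(Function('W')(-51), Mul(-601, Function('r')(-3, -5))) = Add(Pow(Add(-37, -51), -1), Mul(-601, -3)) = Add(Pow(-88, -1), 1803) = Add(Rational(-1, 88), 1803) = Rational(158663, 88)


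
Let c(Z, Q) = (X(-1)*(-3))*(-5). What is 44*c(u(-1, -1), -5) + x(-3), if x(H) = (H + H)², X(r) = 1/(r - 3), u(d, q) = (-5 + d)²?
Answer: -129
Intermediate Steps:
X(r) = 1/(-3 + r)
x(H) = 4*H² (x(H) = (2*H)² = 4*H²)
c(Z, Q) = -15/4 (c(Z, Q) = (-3/(-3 - 1))*(-5) = (-3/(-4))*(-5) = -¼*(-3)*(-5) = (¾)*(-5) = -15/4)
44*c(u(-1, -1), -5) + x(-3) = 44*(-15/4) + 4*(-3)² = -165 + 4*9 = -165 + 36 = -129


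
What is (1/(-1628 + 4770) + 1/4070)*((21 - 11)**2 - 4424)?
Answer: -7796172/3196985 ≈ -2.4386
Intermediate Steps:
(1/(-1628 + 4770) + 1/4070)*((21 - 11)**2 - 4424) = (1/3142 + 1/4070)*(10**2 - 4424) = (1/3142 + 1/4070)*(100 - 4424) = (1803/3196985)*(-4324) = -7796172/3196985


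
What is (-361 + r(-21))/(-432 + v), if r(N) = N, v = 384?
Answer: 191/24 ≈ 7.9583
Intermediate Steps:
(-361 + r(-21))/(-432 + v) = (-361 - 21)/(-432 + 384) = -382/(-48) = -382*(-1/48) = 191/24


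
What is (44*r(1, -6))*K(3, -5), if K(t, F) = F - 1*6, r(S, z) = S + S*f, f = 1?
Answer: -968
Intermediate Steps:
r(S, z) = 2*S (r(S, z) = S + S*1 = S + S = 2*S)
K(t, F) = -6 + F (K(t, F) = F - 6 = -6 + F)
(44*r(1, -6))*K(3, -5) = (44*(2*1))*(-6 - 5) = (44*2)*(-11) = 88*(-11) = -968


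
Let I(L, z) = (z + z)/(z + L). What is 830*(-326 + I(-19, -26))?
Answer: -2426588/9 ≈ -2.6962e+5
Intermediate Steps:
I(L, z) = 2*z/(L + z) (I(L, z) = (2*z)/(L + z) = 2*z/(L + z))
830*(-326 + I(-19, -26)) = 830*(-326 + 2*(-26)/(-19 - 26)) = 830*(-326 + 2*(-26)/(-45)) = 830*(-326 + 2*(-26)*(-1/45)) = 830*(-326 + 52/45) = 830*(-14618/45) = -2426588/9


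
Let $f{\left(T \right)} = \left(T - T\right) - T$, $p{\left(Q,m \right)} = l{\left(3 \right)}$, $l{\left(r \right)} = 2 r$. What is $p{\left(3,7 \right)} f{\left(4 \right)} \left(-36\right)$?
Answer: $864$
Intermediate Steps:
$p{\left(Q,m \right)} = 6$ ($p{\left(Q,m \right)} = 2 \cdot 3 = 6$)
$f{\left(T \right)} = - T$ ($f{\left(T \right)} = 0 - T = - T$)
$p{\left(3,7 \right)} f{\left(4 \right)} \left(-36\right) = 6 \left(\left(-1\right) 4\right) \left(-36\right) = 6 \left(-4\right) \left(-36\right) = \left(-24\right) \left(-36\right) = 864$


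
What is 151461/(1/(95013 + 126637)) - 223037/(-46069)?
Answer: 1546597631937887/46069 ≈ 3.3571e+10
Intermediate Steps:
151461/(1/(95013 + 126637)) - 223037/(-46069) = 151461/(1/221650) - 223037*(-1/46069) = 151461/(1/221650) + 223037/46069 = 151461*221650 + 223037/46069 = 33571330650 + 223037/46069 = 1546597631937887/46069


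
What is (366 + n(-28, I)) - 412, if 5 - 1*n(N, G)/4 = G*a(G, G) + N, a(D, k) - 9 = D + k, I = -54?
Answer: -21298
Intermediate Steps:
a(D, k) = 9 + D + k (a(D, k) = 9 + (D + k) = 9 + D + k)
n(N, G) = 20 - 4*N - 4*G*(9 + 2*G) (n(N, G) = 20 - 4*(G*(9 + G + G) + N) = 20 - 4*(G*(9 + 2*G) + N) = 20 - 4*(N + G*(9 + 2*G)) = 20 + (-4*N - 4*G*(9 + 2*G)) = 20 - 4*N - 4*G*(9 + 2*G))
(366 + n(-28, I)) - 412 = (366 + (20 - 4*(-28) - 4*(-54)*(9 + 2*(-54)))) - 412 = (366 + (20 + 112 - 4*(-54)*(9 - 108))) - 412 = (366 + (20 + 112 - 4*(-54)*(-99))) - 412 = (366 + (20 + 112 - 21384)) - 412 = (366 - 21252) - 412 = -20886 - 412 = -21298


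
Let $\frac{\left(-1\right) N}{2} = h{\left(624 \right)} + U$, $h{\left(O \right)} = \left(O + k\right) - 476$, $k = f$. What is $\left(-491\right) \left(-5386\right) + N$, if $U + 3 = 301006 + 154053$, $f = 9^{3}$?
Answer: $1732660$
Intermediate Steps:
$f = 729$
$k = 729$
$h{\left(O \right)} = 253 + O$ ($h{\left(O \right)} = \left(O + 729\right) - 476 = \left(729 + O\right) - 476 = 253 + O$)
$U = 455056$ ($U = -3 + \left(301006 + 154053\right) = -3 + 455059 = 455056$)
$N = -911866$ ($N = - 2 \left(\left(253 + 624\right) + 455056\right) = - 2 \left(877 + 455056\right) = \left(-2\right) 455933 = -911866$)
$\left(-491\right) \left(-5386\right) + N = \left(-491\right) \left(-5386\right) - 911866 = 2644526 - 911866 = 1732660$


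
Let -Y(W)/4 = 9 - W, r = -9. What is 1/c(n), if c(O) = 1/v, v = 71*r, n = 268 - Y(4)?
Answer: -639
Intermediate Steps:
Y(W) = -36 + 4*W (Y(W) = -4*(9 - W) = -36 + 4*W)
n = 288 (n = 268 - (-36 + 4*4) = 268 - (-36 + 16) = 268 - 1*(-20) = 268 + 20 = 288)
v = -639 (v = 71*(-9) = -639)
c(O) = -1/639 (c(O) = 1/(-639) = -1/639)
1/c(n) = 1/(-1/639) = -639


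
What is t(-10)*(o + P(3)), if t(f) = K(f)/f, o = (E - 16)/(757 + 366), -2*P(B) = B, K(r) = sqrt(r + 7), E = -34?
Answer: 3469*I*sqrt(3)/22460 ≈ 0.26752*I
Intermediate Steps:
K(r) = sqrt(7 + r)
P(B) = -B/2
o = -50/1123 (o = (-34 - 16)/(757 + 366) = -50/1123 ≈ -0.044524)
t(f) = sqrt(7 + f)/f
t(-10)*(o + P(3)) = (sqrt(7 - 10)/(-10))*(-50/1123 - 1/2*3) = (-I*sqrt(3)/10)*(-50/1123 - 3/2) = -I*sqrt(3)/10*(-3469/2246) = 3469*I*sqrt(3)/22460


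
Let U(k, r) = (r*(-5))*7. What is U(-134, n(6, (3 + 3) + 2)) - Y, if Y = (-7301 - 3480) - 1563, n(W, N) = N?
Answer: 12064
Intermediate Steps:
U(k, r) = -35*r (U(k, r) = -5*r*7 = -35*r)
Y = -12344 (Y = -10781 - 1563 = -12344)
U(-134, n(6, (3 + 3) + 2)) - Y = -35*((3 + 3) + 2) - 1*(-12344) = -35*(6 + 2) + 12344 = -35*8 + 12344 = -280 + 12344 = 12064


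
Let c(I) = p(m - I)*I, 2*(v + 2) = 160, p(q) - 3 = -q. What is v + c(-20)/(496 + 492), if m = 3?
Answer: 19366/247 ≈ 78.405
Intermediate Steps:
p(q) = 3 - q
v = 78 (v = -2 + (½)*160 = -2 + 80 = 78)
c(I) = I² (c(I) = (3 - (3 - I))*I = (3 + (-3 + I))*I = I*I = I²)
v + c(-20)/(496 + 492) = 78 + (-20)²/(496 + 492) = 78 + 400/988 = 78 + 400*(1/988) = 78 + 100/247 = 19366/247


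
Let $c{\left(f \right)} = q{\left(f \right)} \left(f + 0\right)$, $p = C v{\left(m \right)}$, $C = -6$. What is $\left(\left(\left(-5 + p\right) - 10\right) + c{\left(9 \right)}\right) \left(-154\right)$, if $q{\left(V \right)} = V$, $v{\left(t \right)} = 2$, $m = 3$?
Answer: $-8316$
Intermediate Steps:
$p = -12$ ($p = \left(-6\right) 2 = -12$)
$c{\left(f \right)} = f^{2}$ ($c{\left(f \right)} = f \left(f + 0\right) = f f = f^{2}$)
$\left(\left(\left(-5 + p\right) - 10\right) + c{\left(9 \right)}\right) \left(-154\right) = \left(\left(\left(-5 - 12\right) - 10\right) + 9^{2}\right) \left(-154\right) = \left(\left(-17 - 10\right) + 81\right) \left(-154\right) = \left(-27 + 81\right) \left(-154\right) = 54 \left(-154\right) = -8316$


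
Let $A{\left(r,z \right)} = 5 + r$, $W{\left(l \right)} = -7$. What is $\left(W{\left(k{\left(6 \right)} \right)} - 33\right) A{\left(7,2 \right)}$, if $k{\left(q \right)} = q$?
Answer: $-480$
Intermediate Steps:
$\left(W{\left(k{\left(6 \right)} \right)} - 33\right) A{\left(7,2 \right)} = \left(-7 - 33\right) \left(5 + 7\right) = \left(-40\right) 12 = -480$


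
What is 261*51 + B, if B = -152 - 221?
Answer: 12938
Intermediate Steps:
B = -373
261*51 + B = 261*51 - 373 = 13311 - 373 = 12938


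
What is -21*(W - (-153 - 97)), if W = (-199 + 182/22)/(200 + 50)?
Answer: -7196721/1375 ≈ -5234.0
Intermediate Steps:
W = -1049/1375 (W = (-199 + 182*(1/22))/250 = (-199 + 91/11)*(1/250) = -2098/11*1/250 = -1049/1375 ≈ -0.76291)
-21*(W - (-153 - 97)) = -21*(-1049/1375 - (-153 - 97)) = -21*(-1049/1375 - 1*(-250)) = -21*(-1049/1375 + 250) = -21*342701/1375 = -7196721/1375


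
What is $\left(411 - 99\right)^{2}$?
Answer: $97344$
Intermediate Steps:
$\left(411 - 99\right)^{2} = 312^{2} = 97344$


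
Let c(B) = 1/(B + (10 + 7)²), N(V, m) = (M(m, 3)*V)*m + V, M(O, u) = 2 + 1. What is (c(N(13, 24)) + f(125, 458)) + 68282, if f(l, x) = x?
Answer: 85100121/1238 ≈ 68740.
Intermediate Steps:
M(O, u) = 3
N(V, m) = V + 3*V*m (N(V, m) = (3*V)*m + V = 3*V*m + V = V + 3*V*m)
c(B) = 1/(289 + B) (c(B) = 1/(B + 17²) = 1/(B + 289) = 1/(289 + B))
(c(N(13, 24)) + f(125, 458)) + 68282 = (1/(289 + 13*(1 + 3*24)) + 458) + 68282 = (1/(289 + 13*(1 + 72)) + 458) + 68282 = (1/(289 + 13*73) + 458) + 68282 = (1/(289 + 949) + 458) + 68282 = (1/1238 + 458) + 68282 = 567005/1238 + 68282 = 85100121/1238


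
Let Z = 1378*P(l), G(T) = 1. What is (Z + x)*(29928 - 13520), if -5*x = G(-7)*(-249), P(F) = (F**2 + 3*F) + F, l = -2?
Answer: -448118888/5 ≈ -8.9624e+7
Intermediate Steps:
P(F) = F**2 + 4*F
x = 249/5 (x = -(-249)/5 = -1/5*(-249) = 249/5 ≈ 49.800)
Z = -5512 (Z = 1378*(-2*(4 - 2)) = 1378*(-2*2) = 1378*(-4) = -5512)
(Z + x)*(29928 - 13520) = (-5512 + 249/5)*(29928 - 13520) = -27311/5*16408 = -448118888/5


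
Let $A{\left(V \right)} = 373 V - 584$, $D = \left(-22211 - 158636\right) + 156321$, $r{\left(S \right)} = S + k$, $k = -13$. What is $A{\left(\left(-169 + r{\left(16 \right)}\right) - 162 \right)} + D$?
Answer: $-147454$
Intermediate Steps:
$r{\left(S \right)} = -13 + S$ ($r{\left(S \right)} = S - 13 = -13 + S$)
$D = -24526$ ($D = -180847 + 156321 = -24526$)
$A{\left(V \right)} = -584 + 373 V$
$A{\left(\left(-169 + r{\left(16 \right)}\right) - 162 \right)} + D = \left(-584 + 373 \left(\left(-169 + \left(-13 + 16\right)\right) - 162\right)\right) - 24526 = \left(-584 + 373 \left(\left(-169 + 3\right) - 162\right)\right) - 24526 = \left(-584 + 373 \left(-166 - 162\right)\right) - 24526 = \left(-584 + 373 \left(-328\right)\right) - 24526 = \left(-584 - 122344\right) - 24526 = -122928 - 24526 = -147454$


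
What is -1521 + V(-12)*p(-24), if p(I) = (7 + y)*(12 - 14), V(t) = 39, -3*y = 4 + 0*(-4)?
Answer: -1963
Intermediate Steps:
y = -4/3 (y = -(4 + 0*(-4))/3 = -(4 + 0)/3 = -1/3*4 = -4/3 ≈ -1.3333)
p(I) = -34/3 (p(I) = (7 - 4/3)*(12 - 14) = (17/3)*(-2) = -34/3)
-1521 + V(-12)*p(-24) = -1521 + 39*(-34/3) = -1521 - 442 = -1963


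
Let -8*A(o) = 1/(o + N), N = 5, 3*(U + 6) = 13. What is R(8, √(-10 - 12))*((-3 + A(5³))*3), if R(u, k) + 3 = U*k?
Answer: 28089/1040 + 3121*I*√22/208 ≈ 27.009 + 70.379*I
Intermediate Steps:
U = -5/3 (U = -6 + (⅓)*13 = -6 + 13/3 = -5/3 ≈ -1.6667)
A(o) = -1/(8*(5 + o)) (A(o) = -1/(8*(o + 5)) = -1/(8*(5 + o)))
R(u, k) = -3 - 5*k/3
R(8, √(-10 - 12))*((-3 + A(5³))*3) = (-3 - 5*√(-10 - 12)/3)*((-3 - 1/(40 + 8*5³))*3) = (-3 - 5*I*√22/3)*((-3 - 1/(40 + 8*125))*3) = (-3 - 5*I*√22/3)*((-3 - 1/(40 + 1000))*3) = (-3 - 5*I*√22/3)*((-3 - 1/1040)*3) = (-3 - 5*I*√22/3)*(-3121/1040*3) = (-3 - 5*I*√22/3)*(-9363/1040) = 28089/1040 + 3121*I*√22/208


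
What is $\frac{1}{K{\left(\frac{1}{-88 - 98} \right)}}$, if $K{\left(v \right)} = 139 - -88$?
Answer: $\frac{1}{227} \approx 0.0044053$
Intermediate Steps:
$K{\left(v \right)} = 227$ ($K{\left(v \right)} = 139 + 88 = 227$)
$\frac{1}{K{\left(\frac{1}{-88 - 98} \right)}} = \frac{1}{227}$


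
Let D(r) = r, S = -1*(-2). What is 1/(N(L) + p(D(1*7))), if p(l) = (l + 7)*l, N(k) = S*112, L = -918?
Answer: 1/322 ≈ 0.0031056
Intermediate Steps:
S = 2
N(k) = 224 (N(k) = 2*112 = 224)
p(l) = l*(7 + l) (p(l) = (7 + l)*l = l*(7 + l))
1/(N(L) + p(D(1*7))) = 1/(224 + (1*7)*(7 + 1*7)) = 1/(224 + 7*(7 + 7)) = 1/(224 + 7*14) = 1/(224 + 98) = 1/322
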